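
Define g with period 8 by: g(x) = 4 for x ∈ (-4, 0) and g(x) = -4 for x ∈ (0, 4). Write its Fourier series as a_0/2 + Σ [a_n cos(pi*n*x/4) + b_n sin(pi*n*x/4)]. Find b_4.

b_4 = 1/4 ∫_{-4}^{4} g(x) sin(pi*x) dx.
g is odd and sin(pi*x) is odd, so the integrand is even and b_4 = 1/2 ∫_0^{4} g(x) sin(pi*x) dx.
Directly, an antiderivative of (-4) sin(pi*x) is 4*cos(pi*x)/pi; evaluating from 0 to 4: ∫_{0}^{4} (-4) sin(pi*x) dx = (4/pi) - (4/pi) = 0.
Hence b_4 = (1/2)·(0) = 0.

0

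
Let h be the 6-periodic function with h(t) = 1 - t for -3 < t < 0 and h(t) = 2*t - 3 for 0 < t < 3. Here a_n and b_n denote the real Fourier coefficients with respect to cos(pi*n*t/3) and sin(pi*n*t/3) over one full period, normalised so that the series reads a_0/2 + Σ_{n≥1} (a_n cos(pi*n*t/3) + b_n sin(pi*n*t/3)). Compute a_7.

-18/(49*pi**2)

a_7 = 1/3 ∫_{-3}^{3} h(t) cos(7*pi*t/3) dt.
Split the integral at the breakpoints.
Integrating by parts (boundary term plus one more integral), an antiderivative of (1 - t) cos(7*pi*t/3) is -3*t*sin(7*pi*t/3)/(7*pi) + 3*sin(7*pi*t/3)/(7*pi) - 9*cos(7*pi*t/3)/(49*pi**2); evaluating from -3 to 0: ∫_{-3}^{0} (1 - t) cos(7*pi*t/3) dt = (-9/(49*pi**2)) - (9/(49*pi**2)) = -18/(49*pi**2).
Integrating by parts (boundary term plus one more integral), an antiderivative of (2*t - 3) cos(7*pi*t/3) is 6*t*sin(7*pi*t/3)/(7*pi) - 9*sin(7*pi*t/3)/(7*pi) + 18*cos(7*pi*t/3)/(49*pi**2); evaluating from 0 to 3: ∫_{0}^{3} (2*t - 3) cos(7*pi*t/3) dt = (-18/(49*pi**2)) - (18/(49*pi**2)) = -36/(49*pi**2).
Summing the pieces and multiplying by (1/3) gives a_7 = -18/(49*pi**2).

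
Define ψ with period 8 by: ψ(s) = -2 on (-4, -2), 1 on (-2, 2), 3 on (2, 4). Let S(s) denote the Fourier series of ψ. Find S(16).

1

s = 16 differs from s = 0 by 2 full period(s), and the series is 8-periodic.
ψ is continuous at s = 0 with value 1, so the series converges to 1 there.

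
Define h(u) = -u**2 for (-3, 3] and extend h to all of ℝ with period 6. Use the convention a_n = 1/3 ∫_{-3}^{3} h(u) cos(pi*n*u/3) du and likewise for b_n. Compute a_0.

-6

a_0 = 1/3 ∫_{-3}^{3} h(u) du = 1/3 · (-18) = -6.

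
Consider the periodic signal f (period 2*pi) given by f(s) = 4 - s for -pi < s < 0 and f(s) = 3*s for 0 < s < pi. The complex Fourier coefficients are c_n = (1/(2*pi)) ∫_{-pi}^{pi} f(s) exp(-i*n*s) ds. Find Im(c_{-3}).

(-4 + pi)/(3*pi)

Since f is real-valued, Im(c_{-3}) = -(1/(2*pi)) ∫_{-pi}^{pi} f(s) sin(-3*s) ds = b_{3}/2.
Split the integral at the breakpoints.
Integrating by parts (boundary term plus one more integral), an antiderivative of (4 - s) sin(-3*s) is -s*cos(3*s)/3 + sin(3*s)/9 + 4*cos(3*s)/3; evaluating from -pi to 0: ∫_{-pi}^{0} (4 - s) sin(-3*s) ds = (4/3) - (-4/3 - pi/3) = pi/3 + 8/3.
Integrating by parts (boundary term plus one more integral), an antiderivative of (3*s) sin(-3*s) is s*cos(3*s) - sin(3*s)/3; evaluating from 0 to pi: ∫_{0}^{pi} (3*s) sin(-3*s) ds = (-pi) - (0) = -pi.
So ∫_{-pi}^{pi} f(s) sin(-3*s) ds = 8/3 - 2*pi/3.
Hence Im(c_{-3}) = (-1/(2*pi))·(8/3 - 2*pi/3) = (-4 + pi)/(3*pi).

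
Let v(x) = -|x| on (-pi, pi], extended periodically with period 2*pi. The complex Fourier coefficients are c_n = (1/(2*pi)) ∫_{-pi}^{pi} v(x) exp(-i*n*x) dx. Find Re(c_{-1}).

2/pi

Since v is real-valued, Re(c_{-1}) = (1/(2*pi)) ∫_{-pi}^{pi} v(x) cos(-x) dx = a_{1}/2.
v is even and cos(-x) is even, so the integrand is even: ∫_{-pi}^{pi} v(x) cos(-x) dx = 2∫_0^{pi} v(x) cos(-x) dx.
Integrating by parts (boundary term plus one more integral), an antiderivative of (-x) cos(-x) is -x*sin(x) - cos(x); evaluating from 0 to pi: ∫_{0}^{pi} (-x) cos(-x) dx = (1) - (-1) = 2.
So ∫_{-pi}^{pi} v(x) cos(-x) dx = 4.
Hence Re(c_{-1}) = (1/(2*pi))·(4) = 2/pi.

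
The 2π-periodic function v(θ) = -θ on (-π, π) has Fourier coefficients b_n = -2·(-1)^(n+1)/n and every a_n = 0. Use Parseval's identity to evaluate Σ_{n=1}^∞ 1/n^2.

Parseval: Σ b_n^2 = (1/π) ∫_{-π}^{π} v(θ)^2 dθ = 2*pi**2/3.
Σ b_n^2 = Σ 4/n^2, so Σ 1/n^2 = (2*pi**2/3)/4 = pi**2/6.

pi**2/6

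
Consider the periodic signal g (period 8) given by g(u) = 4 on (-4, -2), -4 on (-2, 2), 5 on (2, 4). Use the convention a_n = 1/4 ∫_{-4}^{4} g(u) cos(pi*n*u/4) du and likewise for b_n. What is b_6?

-1/(3*pi)

b_6 = 1/4 ∫_{-4}^{4} g(u) sin(3*pi*u/2) du.
Split the integral at the breakpoints.
Directly, an antiderivative of (4) sin(3*pi*u/2) is -8*cos(3*pi*u/2)/(3*pi); evaluating from -4 to -2: ∫_{-4}^{-2} (4) sin(3*pi*u/2) du = (8/(3*pi)) - (-8/(3*pi)) = 16/(3*pi).
Directly, an antiderivative of (-4) sin(3*pi*u/2) is 8*cos(3*pi*u/2)/(3*pi); evaluating from -2 to 2: ∫_{-2}^{2} (-4) sin(3*pi*u/2) du = (-8/(3*pi)) - (-8/(3*pi)) = 0.
Directly, an antiderivative of (5) sin(3*pi*u/2) is -10*cos(3*pi*u/2)/(3*pi); evaluating from 2 to 4: ∫_{2}^{4} (5) sin(3*pi*u/2) du = (-10/(3*pi)) - (10/(3*pi)) = -20/(3*pi).
Summing the pieces and multiplying by (1/4) gives b_6 = -1/(3*pi).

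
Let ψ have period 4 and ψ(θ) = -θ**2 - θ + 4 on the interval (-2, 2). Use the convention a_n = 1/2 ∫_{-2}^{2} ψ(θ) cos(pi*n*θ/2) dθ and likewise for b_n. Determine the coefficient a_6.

-4/(9*pi**2)

a_6 = 1/2 ∫_{-2}^{2} ψ(θ) cos(3*pi*θ) dθ.
Integrating by parts twice (tabular method), an antiderivative of (-θ**2 - θ + 4) cos(3*pi*θ) is -θ**2*sin(3*pi*θ)/(3*pi) - θ*sin(3*pi*θ)/(3*pi) - 2*θ*cos(3*pi*θ)/(9*pi**2) + 2*sin(3*pi*θ)/(27*pi**3) + 4*sin(3*pi*θ)/(3*pi) - cos(3*pi*θ)/(9*pi**2); evaluating from -2 to 2: ∫_{-2}^{2} (-θ**2 - θ + 4) cos(3*pi*θ) dθ = (-5/(9*pi**2)) - (1/(3*pi**2)) = -8/(9*pi**2).
Hence a_6 = (1/2)·(-8/(9*pi**2)) = -4/(9*pi**2).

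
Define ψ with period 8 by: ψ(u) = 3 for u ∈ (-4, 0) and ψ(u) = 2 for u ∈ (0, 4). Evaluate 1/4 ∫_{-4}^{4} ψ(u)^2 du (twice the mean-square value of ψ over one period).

1/4 ∫_{-4}^{4} ψ(u)^2 du = 1/4 · (52) = 13.

13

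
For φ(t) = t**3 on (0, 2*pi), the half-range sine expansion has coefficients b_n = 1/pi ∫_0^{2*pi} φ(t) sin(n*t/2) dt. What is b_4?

b_4 = 1/pi ∫_0^{2*pi} (t**3) sin(2*t) dt.
Integrating by parts three times (tabular method), an antiderivative of (t**3) sin(2*t) is -t**3*cos(2*t)/2 + 3*t**2*sin(2*t)/4 + 3*t*cos(2*t)/4 - 3*sin(2*t)/8; evaluating from 0 to 2*pi: ∫_{0}^{2*pi} (t**3) sin(2*t) dt = (pi*(3 - 8*pi**2)/2) - (0) = pi*(3 - 8*pi**2)/2.
Hence b_4 = (1/pi)·(pi*(3 - 8*pi**2)/2) = 3/2 - 4*pi**2.

3/2 - 4*pi**2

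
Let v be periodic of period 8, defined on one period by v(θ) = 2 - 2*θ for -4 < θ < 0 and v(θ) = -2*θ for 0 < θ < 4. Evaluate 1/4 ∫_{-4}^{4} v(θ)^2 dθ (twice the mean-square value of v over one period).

188/3

1/4 ∫_{-4}^{4} v(θ)^2 dθ = 1/4 · (752/3) = 188/3.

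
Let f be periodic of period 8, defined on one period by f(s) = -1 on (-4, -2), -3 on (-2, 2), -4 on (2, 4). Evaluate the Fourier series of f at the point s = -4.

s = -4 differs from s = 4 by -1 full period(s), and the series is 8-periodic.
At s = 4 the one-sided limits are f(4^-) = -4 and f(4^+) = -1.
By Dirichlet's theorem the series converges to their average, [(-4) + (-1)]/2 = -5/2.

-5/2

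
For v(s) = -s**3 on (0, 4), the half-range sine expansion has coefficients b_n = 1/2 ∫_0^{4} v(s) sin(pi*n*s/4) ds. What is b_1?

-128/pi + 768/pi**3

b_1 = 1/2 ∫_0^{4} (-s**3) sin(pi*s/4) ds.
Integrating by parts three times (tabular method), an antiderivative of (-s**3) sin(pi*s/4) is 4*s**3*cos(pi*s/4)/pi - 48*s**2*sin(pi*s/4)/pi**2 - 384*s*cos(pi*s/4)/pi**3 + 1536*sin(pi*s/4)/pi**4; evaluating from 0 to 4: ∫_{0}^{4} (-s**3) sin(pi*s/4) ds = (-256/pi + 1536/pi**3) - (0) = -256/pi + 1536/pi**3.
Hence b_1 = (1/2)·(-256/pi + 1536/pi**3) = -128/pi + 768/pi**3.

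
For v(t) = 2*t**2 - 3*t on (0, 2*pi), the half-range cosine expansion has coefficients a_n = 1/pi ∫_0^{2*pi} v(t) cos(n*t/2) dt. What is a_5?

8*(3 - 4*pi)/(25*pi)

a_5 = 1/pi ∫_0^{2*pi} (2*t**2 - 3*t) cos(5*t/2) dt.
Integrating by parts twice (tabular method), an antiderivative of (2*t**2 - 3*t) cos(5*t/2) is 4*t**2*sin(5*t/2)/5 - 6*t*sin(5*t/2)/5 + 16*t*cos(5*t/2)/25 - 32*sin(5*t/2)/125 - 12*cos(5*t/2)/25; evaluating from 0 to 2*pi: ∫_{0}^{2*pi} (2*t**2 - 3*t) cos(5*t/2) dt = (12/25 - 32*pi/25) - (-12/25) = 24/25 - 32*pi/25.
Hence a_5 = (1/pi)·(24/25 - 32*pi/25) = 8*(3 - 4*pi)/(25*pi).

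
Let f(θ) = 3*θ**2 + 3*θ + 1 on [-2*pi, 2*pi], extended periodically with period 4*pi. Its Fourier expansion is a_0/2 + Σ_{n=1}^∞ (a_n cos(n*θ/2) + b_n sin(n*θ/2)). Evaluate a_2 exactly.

a_2 = (1/(2*pi)) ∫_{-2*pi}^{2*pi} f(θ) cos(θ) dθ.
Integrating by parts twice (tabular method), an antiderivative of (3*θ**2 + 3*θ + 1) cos(θ) is 3*θ**2*sin(θ) + 3*θ*sin(θ) + 6*θ*cos(θ) - 5*sin(θ) + 3*cos(θ); evaluating from -2*pi to 2*pi: ∫_{-2*pi}^{2*pi} (3*θ**2 + 3*θ + 1) cos(θ) dθ = (3 + 12*pi) - (3 - 12*pi) = 24*pi.
Hence a_2 = (1/(2*pi))·(24*pi) = 12.

12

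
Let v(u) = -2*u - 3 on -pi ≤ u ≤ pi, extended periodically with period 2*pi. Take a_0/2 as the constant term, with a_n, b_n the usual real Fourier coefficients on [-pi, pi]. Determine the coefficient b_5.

b_5 = 1/pi ∫_{-pi}^{pi} v(u) sin(5*u) du.
Integrating by parts (boundary term plus one more integral), an antiderivative of (-2*u - 3) sin(5*u) is 2*u*cos(5*u)/5 - 2*sin(5*u)/25 + 3*cos(5*u)/5; evaluating from -pi to pi: ∫_{-pi}^{pi} (-2*u - 3) sin(5*u) du = (-2*pi/5 - 3/5) - (-3/5 + 2*pi/5) = -4*pi/5.
Hence b_5 = (1/pi)·(-4*pi/5) = -4/5.

-4/5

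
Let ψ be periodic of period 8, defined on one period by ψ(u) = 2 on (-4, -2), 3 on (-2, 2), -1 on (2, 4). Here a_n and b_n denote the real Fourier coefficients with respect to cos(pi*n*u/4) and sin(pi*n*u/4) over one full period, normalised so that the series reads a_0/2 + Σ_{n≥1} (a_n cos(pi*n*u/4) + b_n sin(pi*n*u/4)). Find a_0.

7/2

a_0 = 1/4 ∫_{-4}^{4} ψ(u) du = 1/4 · (14) = 7/2.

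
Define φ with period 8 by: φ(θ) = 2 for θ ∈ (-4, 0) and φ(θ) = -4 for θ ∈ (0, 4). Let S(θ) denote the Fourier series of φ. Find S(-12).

θ = -12 differs from θ = -4 by -1 full period(s), and the series is 8-periodic.
At θ = -4 the one-sided limits are φ(-4^-) = -4 and φ(-4^+) = 2.
By Dirichlet's theorem the series converges to their average, [(-4) + (2)]/2 = -1.

-1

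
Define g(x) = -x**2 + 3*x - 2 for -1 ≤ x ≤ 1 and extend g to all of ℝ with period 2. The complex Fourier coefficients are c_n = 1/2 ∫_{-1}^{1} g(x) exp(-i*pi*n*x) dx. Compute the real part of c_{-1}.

Since g is real-valued, Re(c_{-1}) = 1/2 ∫_{-1}^{1} g(x) cos(-pi*x) dx = a_{1}/2.
Integrating by parts twice (tabular method), an antiderivative of (-x**2 + 3*x - 2) cos(-pi*x) is -x**2*sin(pi*x)/pi + 3*x*sin(pi*x)/pi - 2*x*cos(pi*x)/pi**2 - 2*sin(pi*x)/pi + 2*sin(pi*x)/pi**3 + 3*cos(pi*x)/pi**2; evaluating from -1 to 1: ∫_{-1}^{1} (-x**2 + 3*x - 2) cos(-pi*x) dx = (-1/pi**2) - (-5/pi**2) = 4/pi**2.
Hence Re(c_{-1}) = (1/2)·(4/pi**2) = 2/pi**2.

2/pi**2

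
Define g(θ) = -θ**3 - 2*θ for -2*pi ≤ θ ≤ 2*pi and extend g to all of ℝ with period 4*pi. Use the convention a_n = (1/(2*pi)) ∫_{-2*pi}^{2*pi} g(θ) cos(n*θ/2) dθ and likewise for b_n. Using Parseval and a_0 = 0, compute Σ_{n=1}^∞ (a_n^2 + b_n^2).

Parseval: a_0^2/2 + Σ_{n≥1} (a_n^2+b_n^2) = (1/(2*pi)) ∫_{-2*pi}^{2*pi} g(θ)^2 dθ = 32*pi**2*(35 + 84*pi**2 + 60*pi**4)/105.
Subtract a_0^2/2 = 0: Σ (a_n^2+b_n^2) = 32*pi**2*(35 + 84*pi**2 + 60*pi**4)/105.

32*pi**2*(35 + 84*pi**2 + 60*pi**4)/105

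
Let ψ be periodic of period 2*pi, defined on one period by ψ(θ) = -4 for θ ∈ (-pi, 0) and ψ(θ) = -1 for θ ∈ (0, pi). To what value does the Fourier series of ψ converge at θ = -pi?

-5/2

At θ = -pi the one-sided limits are ψ(-pi^-) = -1 and ψ(-pi^+) = -4.
By Dirichlet's theorem the series converges to their average, [(-1) + (-4)]/2 = -5/2.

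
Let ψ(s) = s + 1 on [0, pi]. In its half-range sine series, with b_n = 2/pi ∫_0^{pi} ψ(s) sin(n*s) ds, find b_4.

-1/2

b_4 = 2/pi ∫_0^{pi} (s + 1) sin(4*s) ds.
Integrating by parts (boundary term plus one more integral), an antiderivative of (s + 1) sin(4*s) is -s*cos(4*s)/4 + sin(4*s)/16 - cos(4*s)/4; evaluating from 0 to pi: ∫_{0}^{pi} (s + 1) sin(4*s) ds = (-pi/4 - 1/4) - (-1/4) = -pi/4.
Hence b_4 = (2/pi)·(-pi/4) = -1/2.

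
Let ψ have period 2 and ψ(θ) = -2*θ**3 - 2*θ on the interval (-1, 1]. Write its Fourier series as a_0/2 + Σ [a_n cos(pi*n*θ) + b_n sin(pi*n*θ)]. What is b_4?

b_4 = ∫_{-1}^{1} ψ(θ) sin(4*pi*θ) dθ.
ψ is odd and sin(4*pi*θ) is odd, so the integrand is even and b_4 = 2 ∫_0^{1} ψ(θ) sin(4*pi*θ) dθ.
Integrating by parts three times (tabular method), an antiderivative of (-2*θ**3 - 2*θ) sin(4*pi*θ) is θ**3*cos(4*pi*θ)/(2*pi) - 3*θ**2*sin(4*pi*θ)/(8*pi**2) - 3*θ*cos(4*pi*θ)/(16*pi**3) + θ*cos(4*pi*θ)/(2*pi) - sin(4*pi*θ)/(8*pi**2) + 3*sin(4*pi*θ)/(64*pi**4); evaluating from 0 to 1: ∫_{0}^{1} (-2*θ**3 - 2*θ) sin(4*pi*θ) dθ = ((-3/16 + pi**2)/pi**3) - (0) = (-3/16 + pi**2)/pi**3.
Hence b_4 = 2·((-3/16 + pi**2)/pi**3) = -3/(8*pi**3) + 2/pi.

-3/(8*pi**3) + 2/pi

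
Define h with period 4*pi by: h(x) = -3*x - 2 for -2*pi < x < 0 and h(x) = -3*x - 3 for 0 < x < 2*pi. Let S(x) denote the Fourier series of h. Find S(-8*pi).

x = -8*pi differs from x = 0 by -2 full period(s), and the series is 4*pi-periodic.
At x = 0 the one-sided limits are h(0^-) = -2 and h(0^+) = -3.
By Dirichlet's theorem the series converges to their average, [(-2) + (-3)]/2 = -5/2.

-5/2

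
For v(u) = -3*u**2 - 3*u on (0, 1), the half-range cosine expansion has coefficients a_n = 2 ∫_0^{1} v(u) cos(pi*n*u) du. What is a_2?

a_2 = 2 ∫_0^{1} (-3*u**2 - 3*u) cos(2*pi*u) du.
Integrating by parts twice (tabular method), an antiderivative of (-3*u**2 - 3*u) cos(2*pi*u) is -3*u**2*sin(2*pi*u)/(2*pi) - 3*u*sin(2*pi*u)/(2*pi) - 3*u*cos(2*pi*u)/(2*pi**2) + 3*sin(2*pi*u)/(4*pi**3) - 3*cos(2*pi*u)/(4*pi**2); evaluating from 0 to 1: ∫_{0}^{1} (-3*u**2 - 3*u) cos(2*pi*u) du = (-9/(4*pi**2)) - (-3/(4*pi**2)) = -3/(2*pi**2).
Hence a_2 = 2·(-3/(2*pi**2)) = -3/pi**2.

-3/pi**2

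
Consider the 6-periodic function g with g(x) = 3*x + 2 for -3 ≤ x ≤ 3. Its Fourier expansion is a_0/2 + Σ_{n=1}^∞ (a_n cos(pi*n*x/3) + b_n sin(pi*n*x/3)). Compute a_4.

a_4 = 1/3 ∫_{-3}^{3} g(x) cos(4*pi*x/3) dx.
Integrating by parts (boundary term plus one more integral), an antiderivative of (3*x + 2) cos(4*pi*x/3) is 9*x*sin(4*pi*x/3)/(4*pi) + 3*sin(4*pi*x/3)/(2*pi) + 27*cos(4*pi*x/3)/(16*pi**2); evaluating from -3 to 3: ∫_{-3}^{3} (3*x + 2) cos(4*pi*x/3) dx = (27/(16*pi**2)) - (27/(16*pi**2)) = 0.
Hence a_4 = (1/3)·(0) = 0.

0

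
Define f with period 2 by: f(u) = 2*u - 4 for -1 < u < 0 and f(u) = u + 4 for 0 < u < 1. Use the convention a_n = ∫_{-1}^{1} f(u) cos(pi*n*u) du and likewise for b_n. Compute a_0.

a_0 = ∫_{-1}^{1} f(u) du = -1/2.

-1/2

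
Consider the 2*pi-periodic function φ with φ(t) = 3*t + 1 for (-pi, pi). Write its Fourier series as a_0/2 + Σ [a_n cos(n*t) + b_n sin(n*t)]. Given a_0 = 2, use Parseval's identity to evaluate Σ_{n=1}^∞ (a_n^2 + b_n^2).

6*pi**2

Parseval: a_0^2/2 + Σ_{n≥1} (a_n^2+b_n^2) = 1/pi ∫_{-pi}^{pi} φ(t)^2 dt = 2 + 6*pi**2.
Subtract a_0^2/2 = 2: Σ (a_n^2+b_n^2) = 6*pi**2.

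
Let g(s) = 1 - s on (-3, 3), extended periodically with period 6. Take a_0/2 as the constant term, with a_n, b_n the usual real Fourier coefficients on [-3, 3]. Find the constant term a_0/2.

a_0 = 1/3 ∫_{-3}^{3} g(s) ds = 1/3 · (6) = 2.
So the constant term a_0/2 = 1.

1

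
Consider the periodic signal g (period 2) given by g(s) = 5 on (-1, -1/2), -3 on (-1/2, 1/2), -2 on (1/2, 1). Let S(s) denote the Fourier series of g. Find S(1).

3/2

At s = 1 the one-sided limits are g(1^-) = -2 and g(1^+) = 5.
By Dirichlet's theorem the series converges to their average, [(-2) + (5)]/2 = 3/2.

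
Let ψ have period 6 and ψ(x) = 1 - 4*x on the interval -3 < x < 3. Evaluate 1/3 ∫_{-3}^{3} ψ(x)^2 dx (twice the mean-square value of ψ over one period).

1/3 ∫_{-3}^{3} ψ(x)^2 dx = 1/3 · (294) = 98.

98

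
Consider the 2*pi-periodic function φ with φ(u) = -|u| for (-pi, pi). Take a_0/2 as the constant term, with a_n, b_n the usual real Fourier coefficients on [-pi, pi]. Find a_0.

-pi

a_0 = 1/pi ∫_{-pi}^{pi} φ(u) du = 1/pi · (-pi**2) = -pi.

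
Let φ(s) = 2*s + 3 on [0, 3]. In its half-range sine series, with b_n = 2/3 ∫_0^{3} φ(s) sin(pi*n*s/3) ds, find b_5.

b_5 = 2/3 ∫_0^{3} (2*s + 3) sin(5*pi*s/3) ds.
Integrating by parts (boundary term plus one more integral), an antiderivative of (2*s + 3) sin(5*pi*s/3) is -6*s*cos(5*pi*s/3)/(5*pi) + 18*sin(5*pi*s/3)/(25*pi**2) - 9*cos(5*pi*s/3)/(5*pi); evaluating from 0 to 3: ∫_{0}^{3} (2*s + 3) sin(5*pi*s/3) ds = (27/(5*pi)) - (-9/(5*pi)) = 36/(5*pi).
Hence b_5 = (2/3)·(36/(5*pi)) = 24/(5*pi).

24/(5*pi)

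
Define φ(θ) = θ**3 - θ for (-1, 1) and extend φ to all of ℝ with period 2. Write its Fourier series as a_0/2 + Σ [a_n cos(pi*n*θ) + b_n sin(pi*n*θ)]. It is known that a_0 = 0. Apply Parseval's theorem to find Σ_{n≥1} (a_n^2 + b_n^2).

16/105

Parseval: a_0^2/2 + Σ_{n≥1} (a_n^2+b_n^2) = ∫_{-1}^{1} φ(θ)^2 dθ = 16/105.
Subtract a_0^2/2 = 0: Σ (a_n^2+b_n^2) = 16/105.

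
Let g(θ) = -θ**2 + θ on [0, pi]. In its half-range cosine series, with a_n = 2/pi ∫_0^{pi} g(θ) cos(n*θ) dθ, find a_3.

4*(-1 + pi)/(9*pi)

a_3 = 2/pi ∫_0^{pi} (-θ**2 + θ) cos(3*θ) dθ.
Integrating by parts twice (tabular method), an antiderivative of (-θ**2 + θ) cos(3*θ) is -θ**2*sin(3*θ)/3 + θ*sin(3*θ)/3 - 2*θ*cos(3*θ)/9 + 2*sin(3*θ)/27 + cos(3*θ)/9; evaluating from 0 to pi: ∫_{0}^{pi} (-θ**2 + θ) cos(3*θ) dθ = (-1/9 + 2*pi/9) - (1/9) = -2/9 + 2*pi/9.
Hence a_3 = (2/pi)·(-2/9 + 2*pi/9) = 4*(-1 + pi)/(9*pi).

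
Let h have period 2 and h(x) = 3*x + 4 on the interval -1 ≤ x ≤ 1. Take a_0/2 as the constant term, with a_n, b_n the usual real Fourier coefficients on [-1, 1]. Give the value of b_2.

-3/pi

b_2 = ∫_{-1}^{1} h(x) sin(2*pi*x) dx.
Integrating by parts (boundary term plus one more integral), an antiderivative of (3*x + 4) sin(2*pi*x) is -3*x*cos(2*pi*x)/(2*pi) + 3*sin(2*pi*x)/(4*pi**2) - 2*cos(2*pi*x)/pi; evaluating from -1 to 1: ∫_{-1}^{1} (3*x + 4) sin(2*pi*x) dx = (-7/(2*pi)) - (-1/(2*pi)) = -3/pi.
Hence b_2 = -3/pi.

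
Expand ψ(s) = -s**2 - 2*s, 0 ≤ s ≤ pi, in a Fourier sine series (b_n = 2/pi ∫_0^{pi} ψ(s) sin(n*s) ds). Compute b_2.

2 + pi

b_2 = 2/pi ∫_0^{pi} (-s**2 - 2*s) sin(2*s) ds.
Integrating by parts twice (tabular method), an antiderivative of (-s**2 - 2*s) sin(2*s) is s**2*cos(2*s)/2 - s*sin(2*s)/2 + s*cos(2*s) - sin(2*s)/2 - cos(2*s)/4; evaluating from 0 to pi: ∫_{0}^{pi} (-s**2 - 2*s) sin(2*s) ds = (-1/4 + pi + pi**2/2) - (-1/4) = pi*(2 + pi)/2.
Hence b_2 = (2/pi)·(pi*(2 + pi)/2) = 2 + pi.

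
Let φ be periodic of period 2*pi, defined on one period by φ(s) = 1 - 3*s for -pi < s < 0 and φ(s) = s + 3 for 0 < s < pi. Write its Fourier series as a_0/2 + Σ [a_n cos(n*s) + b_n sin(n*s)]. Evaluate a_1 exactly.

a_1 = 1/pi ∫_{-pi}^{pi} φ(s) cos(s) ds.
Split the integral at the breakpoints.
Integrating by parts (boundary term plus one more integral), an antiderivative of (1 - 3*s) cos(s) is -3*s*sin(s) + sin(s) - 3*cos(s); evaluating from -pi to 0: ∫_{-pi}^{0} (1 - 3*s) cos(s) ds = (-3) - (3) = -6.
Integrating by parts (boundary term plus one more integral), an antiderivative of (s + 3) cos(s) is s*sin(s) + 3*sin(s) + cos(s); evaluating from 0 to pi: ∫_{0}^{pi} (s + 3) cos(s) ds = (-1) - (1) = -2.
Summing the pieces and multiplying by (1/pi) gives a_1 = -8/pi.

-8/pi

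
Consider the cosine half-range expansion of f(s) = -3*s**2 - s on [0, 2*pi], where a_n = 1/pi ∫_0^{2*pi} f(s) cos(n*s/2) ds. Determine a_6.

-4/3

a_6 = 1/pi ∫_0^{2*pi} (-3*s**2 - s) cos(3*s) ds.
Integrating by parts twice (tabular method), an antiderivative of (-3*s**2 - s) cos(3*s) is -s**2*sin(3*s) - s*sin(3*s)/3 - 2*s*cos(3*s)/3 + 2*sin(3*s)/9 - cos(3*s)/9; evaluating from 0 to 2*pi: ∫_{0}^{2*pi} (-3*s**2 - s) cos(3*s) ds = (-4*pi/3 - 1/9) - (-1/9) = -4*pi/3.
Hence a_6 = (1/pi)·(-4*pi/3) = -4/3.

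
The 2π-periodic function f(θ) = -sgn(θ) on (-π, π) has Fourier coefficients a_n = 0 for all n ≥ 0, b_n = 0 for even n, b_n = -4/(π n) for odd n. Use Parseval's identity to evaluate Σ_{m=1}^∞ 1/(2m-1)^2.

pi**2/8

Parseval: Σ b_n^2 = (1/π) ∫_{-π}^{π} f(θ)^2 dθ = 2.
Only odd n contribute, with b_n^2 = 16/(π^2 n^2), so Σ_{m≥1} 1/(2m-1)^2 = π^2·(2)/16 = pi**2/8.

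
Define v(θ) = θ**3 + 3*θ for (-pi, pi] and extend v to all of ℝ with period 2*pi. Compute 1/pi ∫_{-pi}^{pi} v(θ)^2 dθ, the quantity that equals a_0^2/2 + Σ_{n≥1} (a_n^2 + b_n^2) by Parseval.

2*pi**2*(105 + 42*pi**2 + 5*pi**4)/35

1/pi ∫_{-pi}^{pi} v(θ)^2 dθ = 1/pi · (2*pi**3*(105 + 42*pi**2 + 5*pi**4)/35) = 2*pi**2*(105 + 42*pi**2 + 5*pi**4)/35.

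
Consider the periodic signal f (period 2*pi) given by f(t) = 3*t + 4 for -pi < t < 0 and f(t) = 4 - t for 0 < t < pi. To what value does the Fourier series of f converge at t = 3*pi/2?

t = 3*pi/2 differs from t = -pi/2 by 1 full period(s), and the series is 2*pi-periodic.
f is continuous at t = -pi/2 with value 4 - 3*pi/2, so the series converges to 4 - 3*pi/2 there.

4 - 3*pi/2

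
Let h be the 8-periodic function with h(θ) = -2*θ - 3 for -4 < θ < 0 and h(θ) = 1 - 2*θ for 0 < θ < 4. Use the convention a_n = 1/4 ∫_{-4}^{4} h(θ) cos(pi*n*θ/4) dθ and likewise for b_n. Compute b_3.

-8/(3*pi)

b_3 = 1/4 ∫_{-4}^{4} h(θ) sin(3*pi*θ/4) dθ.
Split the integral at the breakpoints.
Integrating by parts (boundary term plus one more integral), an antiderivative of (-2*θ - 3) sin(3*pi*θ/4) is 8*θ*cos(3*pi*θ/4)/(3*pi) - 32*sin(3*pi*θ/4)/(9*pi**2) + 4*cos(3*pi*θ/4)/pi; evaluating from -4 to 0: ∫_{-4}^{0} (-2*θ - 3) sin(3*pi*θ/4) dθ = (4/pi) - (20/(3*pi)) = -8/(3*pi).
Integrating by parts (boundary term plus one more integral), an antiderivative of (1 - 2*θ) sin(3*pi*θ/4) is 8*θ*cos(3*pi*θ/4)/(3*pi) - 32*sin(3*pi*θ/4)/(9*pi**2) - 4*cos(3*pi*θ/4)/(3*pi); evaluating from 0 to 4: ∫_{0}^{4} (1 - 2*θ) sin(3*pi*θ/4) dθ = (-28/(3*pi)) - (-4/(3*pi)) = -8/pi.
Summing the pieces and multiplying by (1/4) gives b_3 = -8/(3*pi).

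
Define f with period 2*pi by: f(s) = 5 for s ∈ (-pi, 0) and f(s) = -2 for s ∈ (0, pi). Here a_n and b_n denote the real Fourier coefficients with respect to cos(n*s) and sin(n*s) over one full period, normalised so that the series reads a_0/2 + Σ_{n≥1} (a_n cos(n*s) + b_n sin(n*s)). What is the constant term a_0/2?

a_0 = 1/pi ∫_{-pi}^{pi} f(s) ds = 1/pi · (3*pi) = 3.
So the constant term a_0/2 = 3/2.

3/2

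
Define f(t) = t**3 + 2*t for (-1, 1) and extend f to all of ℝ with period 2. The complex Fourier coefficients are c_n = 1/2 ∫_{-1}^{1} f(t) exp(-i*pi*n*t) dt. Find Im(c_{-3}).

(-2/9 + pi**2)/pi**3

Since f is real-valued, Im(c_{-3}) = -1/2 ∫_{-1}^{1} f(t) sin(-3*pi*t) dt = b_{3}/2.
f is odd and sin(-3*pi*t) is odd, so the integrand is even: ∫_{-1}^{1} f(t) sin(-3*pi*t) dt = 2∫_0^{1} f(t) sin(-3*pi*t) dt.
Integrating by parts three times (tabular method), an antiderivative of (t**3 + 2*t) sin(-3*pi*t) is t**3*cos(3*pi*t)/(3*pi) - t**2*sin(3*pi*t)/(3*pi**2) - 2*t*cos(3*pi*t)/(9*pi**3) + 2*t*cos(3*pi*t)/(3*pi) - 2*sin(3*pi*t)/(9*pi**2) + 2*sin(3*pi*t)/(27*pi**4); evaluating from 0 to 1: ∫_{0}^{1} (t**3 + 2*t) sin(-3*pi*t) dt = ((2/9 - pi**2)/pi**3) - (0) = (2/9 - pi**2)/pi**3.
So ∫_{-1}^{1} f(t) sin(-3*pi*t) dt = -2/pi + 4/(9*pi**3).
Hence Im(c_{-3}) = (-1/2)·(-2/pi + 4/(9*pi**3)) = (-2/9 + pi**2)/pi**3.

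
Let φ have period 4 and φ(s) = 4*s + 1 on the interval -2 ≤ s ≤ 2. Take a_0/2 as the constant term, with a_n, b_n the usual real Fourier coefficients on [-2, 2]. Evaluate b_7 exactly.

16/(7*pi)

b_7 = 1/2 ∫_{-2}^{2} φ(s) sin(7*pi*s/2) ds.
Integrating by parts (boundary term plus one more integral), an antiderivative of (4*s + 1) sin(7*pi*s/2) is -8*s*cos(7*pi*s/2)/(7*pi) + 16*sin(7*pi*s/2)/(49*pi**2) - 2*cos(7*pi*s/2)/(7*pi); evaluating from -2 to 2: ∫_{-2}^{2} (4*s + 1) sin(7*pi*s/2) ds = (18/(7*pi)) - (-2/pi) = 32/(7*pi).
Hence b_7 = (1/2)·(32/(7*pi)) = 16/(7*pi).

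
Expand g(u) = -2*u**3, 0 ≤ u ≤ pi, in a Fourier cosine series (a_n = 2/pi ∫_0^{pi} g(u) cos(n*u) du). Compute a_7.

a_7 = 2/pi ∫_0^{pi} (-2*u**3) cos(7*u) du.
Integrating by parts three times (tabular method), an antiderivative of (-2*u**3) cos(7*u) is -2*u**3*sin(7*u)/7 - 6*u**2*cos(7*u)/49 + 12*u*sin(7*u)/343 + 12*cos(7*u)/2401; evaluating from 0 to pi: ∫_{0}^{pi} (-2*u**3) cos(7*u) du = (-12/2401 + 6*pi**2/49) - (12/2401) = -24/2401 + 6*pi**2/49.
Hence a_7 = (2/pi)·(-24/2401 + 6*pi**2/49) = 12*(-4 + 49*pi**2)/(2401*pi).

12*(-4 + 49*pi**2)/(2401*pi)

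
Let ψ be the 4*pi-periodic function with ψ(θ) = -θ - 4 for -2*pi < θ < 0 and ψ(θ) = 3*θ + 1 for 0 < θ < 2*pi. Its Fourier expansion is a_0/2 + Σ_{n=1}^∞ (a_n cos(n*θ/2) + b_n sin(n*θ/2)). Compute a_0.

-3 + 4*pi

a_0 = (1/(2*pi)) ∫_{-2*pi}^{2*pi} ψ(θ) dθ = (1/(2*pi)) · (2*pi*(-3 + 4*pi)) = -3 + 4*pi.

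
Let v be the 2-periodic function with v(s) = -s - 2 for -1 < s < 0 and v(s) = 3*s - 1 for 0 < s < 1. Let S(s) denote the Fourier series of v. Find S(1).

1/2

At s = 1 the one-sided limits are v(1^-) = 2 and v(1^+) = -1.
By Dirichlet's theorem the series converges to their average, [(2) + (-1)]/2 = 1/2.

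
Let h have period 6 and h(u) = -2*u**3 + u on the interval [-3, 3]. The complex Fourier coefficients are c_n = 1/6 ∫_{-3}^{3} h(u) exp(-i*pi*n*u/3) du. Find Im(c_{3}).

Since h is real-valued, Im(c_{3}) = -1/6 ∫_{-3}^{3} h(u) sin(pi*u) du = -b_{3}/2.
h is odd and sin(pi*u) is odd, so the integrand is even: ∫_{-3}^{3} h(u) sin(pi*u) du = 2∫_0^{3} h(u) sin(pi*u) du.
Integrating by parts three times (tabular method), an antiderivative of (-2*u**3 + u) sin(pi*u) is 2*u**3*cos(pi*u)/pi - 6*u**2*sin(pi*u)/pi**2 - 12*u*cos(pi*u)/pi**3 - u*cos(pi*u)/pi + sin(pi*u)/pi**2 + 12*sin(pi*u)/pi**4; evaluating from 0 to 3: ∫_{0}^{3} (-2*u**3 + u) sin(pi*u) du = (-51/pi + 36/pi**3) - (0) = -51/pi + 36/pi**3.
So ∫_{-3}^{3} h(u) sin(pi*u) du = -102/pi + 72/pi**3.
Hence Im(c_{3}) = (-1/6)·(-102/pi + 72/pi**3) = -12/pi**3 + 17/pi.

-12/pi**3 + 17/pi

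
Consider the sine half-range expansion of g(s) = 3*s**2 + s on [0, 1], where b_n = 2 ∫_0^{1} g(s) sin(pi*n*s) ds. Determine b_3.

8*(-1 + 3*pi**2)/(9*pi**3)

b_3 = 2 ∫_0^{1} (3*s**2 + s) sin(3*pi*s) ds.
Integrating by parts twice (tabular method), an antiderivative of (3*s**2 + s) sin(3*pi*s) is -s**2*cos(3*pi*s)/pi + 2*s*sin(3*pi*s)/(3*pi**2) - s*cos(3*pi*s)/(3*pi) + sin(3*pi*s)/(9*pi**2) + 2*cos(3*pi*s)/(9*pi**3); evaluating from 0 to 1: ∫_{0}^{1} (3*s**2 + s) sin(3*pi*s) ds = (2*(-1 + 6*pi**2)/(9*pi**3)) - (2/(9*pi**3)) = 4*(-1 + 3*pi**2)/(9*pi**3).
Hence b_3 = 2·(4*(-1 + 3*pi**2)/(9*pi**3)) = 8*(-1 + 3*pi**2)/(9*pi**3).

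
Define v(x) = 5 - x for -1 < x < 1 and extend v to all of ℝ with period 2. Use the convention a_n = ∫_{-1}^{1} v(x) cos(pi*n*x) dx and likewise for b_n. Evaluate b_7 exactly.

-2/(7*pi)

b_7 = ∫_{-1}^{1} v(x) sin(7*pi*x) dx.
Integrating by parts (boundary term plus one more integral), an antiderivative of (5 - x) sin(7*pi*x) is x*cos(7*pi*x)/(7*pi) - sin(7*pi*x)/(49*pi**2) - 5*cos(7*pi*x)/(7*pi); evaluating from -1 to 1: ∫_{-1}^{1} (5 - x) sin(7*pi*x) dx = (4/(7*pi)) - (6/(7*pi)) = -2/(7*pi).
Hence b_7 = -2/(7*pi).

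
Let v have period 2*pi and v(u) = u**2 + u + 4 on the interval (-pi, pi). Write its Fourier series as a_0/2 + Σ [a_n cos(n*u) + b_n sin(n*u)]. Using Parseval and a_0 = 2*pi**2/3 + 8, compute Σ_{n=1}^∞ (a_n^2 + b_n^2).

2*pi**2*(15 + 4*pi**2)/45

Parseval: a_0^2/2 + Σ_{n≥1} (a_n^2+b_n^2) = 1/pi ∫_{-pi}^{pi} v(u)^2 du = 32 + 2*pi**4/5 + 6*pi**2.
Subtract a_0^2/2 = 2*(pi**2 + 12)**2/9: Σ (a_n^2+b_n^2) = 2*pi**2*(15 + 4*pi**2)/45.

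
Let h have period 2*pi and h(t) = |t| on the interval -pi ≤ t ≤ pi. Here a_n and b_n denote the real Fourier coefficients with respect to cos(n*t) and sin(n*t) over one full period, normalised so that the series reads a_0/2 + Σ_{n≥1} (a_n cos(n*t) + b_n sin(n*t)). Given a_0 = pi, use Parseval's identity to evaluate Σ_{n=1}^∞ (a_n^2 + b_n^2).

Parseval: a_0^2/2 + Σ_{n≥1} (a_n^2+b_n^2) = 1/pi ∫_{-pi}^{pi} h(t)^2 dt = 2*pi**2/3.
Subtract a_0^2/2 = pi**2/2: Σ (a_n^2+b_n^2) = pi**2/6.

pi**2/6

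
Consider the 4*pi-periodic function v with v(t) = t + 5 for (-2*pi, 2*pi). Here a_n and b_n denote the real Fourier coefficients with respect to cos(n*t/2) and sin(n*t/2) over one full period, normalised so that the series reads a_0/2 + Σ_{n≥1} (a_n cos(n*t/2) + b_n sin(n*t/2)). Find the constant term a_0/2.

a_0 = (1/(2*pi)) ∫_{-2*pi}^{2*pi} v(t) dt = (1/(2*pi)) · (20*pi) = 10.
So the constant term a_0/2 = 5.

5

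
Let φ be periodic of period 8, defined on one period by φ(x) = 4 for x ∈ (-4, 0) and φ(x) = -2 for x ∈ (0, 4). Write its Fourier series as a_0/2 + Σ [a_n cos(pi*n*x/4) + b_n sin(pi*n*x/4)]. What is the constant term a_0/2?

1

a_0 = 1/4 ∫_{-4}^{4} φ(x) dx = 1/4 · (8) = 2.
So the constant term a_0/2 = 1.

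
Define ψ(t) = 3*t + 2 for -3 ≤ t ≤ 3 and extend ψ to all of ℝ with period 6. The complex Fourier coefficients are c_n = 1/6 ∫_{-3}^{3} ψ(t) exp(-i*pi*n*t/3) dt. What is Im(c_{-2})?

-9/(2*pi)

Since ψ is real-valued, Im(c_{-2}) = -1/6 ∫_{-3}^{3} ψ(t) sin(-2*pi*t/3) dt = b_{2}/2.
Integrating by parts (boundary term plus one more integral), an antiderivative of (3*t + 2) sin(-2*pi*t/3) is 9*t*cos(2*pi*t/3)/(2*pi) - 27*sin(2*pi*t/3)/(4*pi**2) + 3*cos(2*pi*t/3)/pi; evaluating from -3 to 3: ∫_{-3}^{3} (3*t + 2) sin(-2*pi*t/3) dt = (33/(2*pi)) - (-21/(2*pi)) = 27/pi.
Hence Im(c_{-2}) = (-1/6)·(27/pi) = -9/(2*pi).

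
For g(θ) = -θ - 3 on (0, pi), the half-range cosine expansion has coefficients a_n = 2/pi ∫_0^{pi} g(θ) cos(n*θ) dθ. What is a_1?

a_1 = 2/pi ∫_0^{pi} (-θ - 3) cos(θ) dθ.
Integrating by parts (boundary term plus one more integral), an antiderivative of (-θ - 3) cos(θ) is -θ*sin(θ) - 3*sin(θ) - cos(θ); evaluating from 0 to pi: ∫_{0}^{pi} (-θ - 3) cos(θ) dθ = (1) - (-1) = 2.
Hence a_1 = (2/pi)·(2) = 4/pi.

4/pi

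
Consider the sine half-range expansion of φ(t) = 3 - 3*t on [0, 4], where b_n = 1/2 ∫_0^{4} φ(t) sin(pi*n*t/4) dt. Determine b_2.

12/pi

b_2 = 1/2 ∫_0^{4} (3 - 3*t) sin(pi*t/2) dt.
Integrating by parts (boundary term plus one more integral), an antiderivative of (3 - 3*t) sin(pi*t/2) is 6*t*cos(pi*t/2)/pi - 12*sin(pi*t/2)/pi**2 - 6*cos(pi*t/2)/pi; evaluating from 0 to 4: ∫_{0}^{4} (3 - 3*t) sin(pi*t/2) dt = (18/pi) - (-6/pi) = 24/pi.
Hence b_2 = (1/2)·(24/pi) = 12/pi.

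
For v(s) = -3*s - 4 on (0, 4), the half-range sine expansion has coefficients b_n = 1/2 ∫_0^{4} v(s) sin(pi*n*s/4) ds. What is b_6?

4/pi

b_6 = 1/2 ∫_0^{4} (-3*s - 4) sin(3*pi*s/2) ds.
Integrating by parts (boundary term plus one more integral), an antiderivative of (-3*s - 4) sin(3*pi*s/2) is 2*s*cos(3*pi*s/2)/pi - 4*sin(3*pi*s/2)/(3*pi**2) + 8*cos(3*pi*s/2)/(3*pi); evaluating from 0 to 4: ∫_{0}^{4} (-3*s - 4) sin(3*pi*s/2) ds = (32/(3*pi)) - (8/(3*pi)) = 8/pi.
Hence b_6 = (1/2)·(8/pi) = 4/pi.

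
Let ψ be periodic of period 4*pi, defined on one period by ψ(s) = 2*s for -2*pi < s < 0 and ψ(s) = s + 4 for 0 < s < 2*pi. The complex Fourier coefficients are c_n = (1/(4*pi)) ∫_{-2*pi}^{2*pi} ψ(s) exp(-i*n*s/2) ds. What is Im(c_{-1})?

Since ψ is real-valued, Im(c_{-1}) = -(1/(4*pi)) ∫_{-2*pi}^{2*pi} ψ(s) sin(-s/2) ds = b_{1}/2.
Split the integral at the breakpoints.
Integrating by parts (boundary term plus one more integral), an antiderivative of (2*s) sin(-s/2) is 4*s*cos(s/2) - 8*sin(s/2); evaluating from -2*pi to 0: ∫_{-2*pi}^{0} (2*s) sin(-s/2) ds = (0) - (8*pi) = -8*pi.
Integrating by parts (boundary term plus one more integral), an antiderivative of (s + 4) sin(-s/2) is 2*s*cos(s/2) - 4*sin(s/2) + 8*cos(s/2); evaluating from 0 to 2*pi: ∫_{0}^{2*pi} (s + 4) sin(-s/2) ds = (-4*pi - 8) - (8) = -16 - 4*pi.
So ∫_{-2*pi}^{2*pi} ψ(s) sin(-s/2) ds = -12*pi - 16.
Hence Im(c_{-1}) = (-1/(4*pi))·(-12*pi - 16) = 4/pi + 3.

4/pi + 3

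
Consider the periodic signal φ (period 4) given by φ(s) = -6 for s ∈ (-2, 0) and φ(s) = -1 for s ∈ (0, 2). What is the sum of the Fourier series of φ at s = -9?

s = -9 differs from s = -1 by -2 full period(s), and the series is 4-periodic.
φ is continuous at s = -1 with value -6, so the series converges to -6 there.

-6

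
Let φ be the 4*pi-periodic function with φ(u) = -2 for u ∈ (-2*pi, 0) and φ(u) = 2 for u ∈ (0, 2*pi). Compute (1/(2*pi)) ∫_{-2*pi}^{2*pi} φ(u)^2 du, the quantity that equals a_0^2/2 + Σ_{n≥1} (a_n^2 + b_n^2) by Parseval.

8

(1/(2*pi)) ∫_{-2*pi}^{2*pi} φ(u)^2 du = (1/(2*pi)) · (16*pi) = 8.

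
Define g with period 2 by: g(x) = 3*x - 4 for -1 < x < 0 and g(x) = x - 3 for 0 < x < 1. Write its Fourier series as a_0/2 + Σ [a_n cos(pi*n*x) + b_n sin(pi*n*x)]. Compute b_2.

b_2 = ∫_{-1}^{1} g(x) sin(2*pi*x) dx.
Split the integral at the breakpoints.
Integrating by parts (boundary term plus one more integral), an antiderivative of (3*x - 4) sin(2*pi*x) is -3*x*cos(2*pi*x)/(2*pi) + 3*sin(2*pi*x)/(4*pi**2) + 2*cos(2*pi*x)/pi; evaluating from -1 to 0: ∫_{-1}^{0} (3*x - 4) sin(2*pi*x) dx = (2/pi) - (7/(2*pi)) = -3/(2*pi).
Integrating by parts (boundary term plus one more integral), an antiderivative of (x - 3) sin(2*pi*x) is -x*cos(2*pi*x)/(2*pi) + sin(2*pi*x)/(4*pi**2) + 3*cos(2*pi*x)/(2*pi); evaluating from 0 to 1: ∫_{0}^{1} (x - 3) sin(2*pi*x) dx = (1/pi) - (3/(2*pi)) = -1/(2*pi).
Summing the pieces gives b_2 = -2/pi.

-2/pi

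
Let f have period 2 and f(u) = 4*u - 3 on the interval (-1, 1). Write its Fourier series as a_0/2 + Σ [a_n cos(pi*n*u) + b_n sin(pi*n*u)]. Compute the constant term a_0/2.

a_0 = ∫_{-1}^{1} f(u) du = -6.
So the constant term a_0/2 = -3.

-3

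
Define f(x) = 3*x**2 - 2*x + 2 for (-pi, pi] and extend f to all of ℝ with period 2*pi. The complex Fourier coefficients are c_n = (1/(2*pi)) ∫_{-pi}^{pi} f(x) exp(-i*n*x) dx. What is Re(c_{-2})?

3/2

Since f is real-valued, Re(c_{-2}) = (1/(2*pi)) ∫_{-pi}^{pi} f(x) cos(-2*x) dx = a_{2}/2.
Integrating by parts twice (tabular method), an antiderivative of (3*x**2 - 2*x + 2) cos(-2*x) is 3*x**2*sin(2*x)/2 - x*sin(2*x) + 3*x*cos(2*x)/2 + sin(2*x)/4 - cos(2*x)/2; evaluating from -pi to pi: ∫_{-pi}^{pi} (3*x**2 - 2*x + 2) cos(-2*x) dx = (-1/2 + 3*pi/2) - (-3*pi/2 - 1/2) = 3*pi.
Hence Re(c_{-2}) = (1/(2*pi))·(3*pi) = 3/2.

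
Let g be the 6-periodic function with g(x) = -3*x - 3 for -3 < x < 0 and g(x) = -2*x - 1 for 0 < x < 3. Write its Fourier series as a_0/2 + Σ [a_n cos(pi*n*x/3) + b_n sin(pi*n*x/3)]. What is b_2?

15/(2*pi)

b_2 = 1/3 ∫_{-3}^{3} g(x) sin(2*pi*x/3) dx.
Split the integral at the breakpoints.
Integrating by parts (boundary term plus one more integral), an antiderivative of (-3*x - 3) sin(2*pi*x/3) is 9*x*cos(2*pi*x/3)/(2*pi) - 27*sin(2*pi*x/3)/(4*pi**2) + 9*cos(2*pi*x/3)/(2*pi); evaluating from -3 to 0: ∫_{-3}^{0} (-3*x - 3) sin(2*pi*x/3) dx = (9/(2*pi)) - (-9/pi) = 27/(2*pi).
Integrating by parts (boundary term plus one more integral), an antiderivative of (-2*x - 1) sin(2*pi*x/3) is 3*x*cos(2*pi*x/3)/pi - 9*sin(2*pi*x/3)/(2*pi**2) + 3*cos(2*pi*x/3)/(2*pi); evaluating from 0 to 3: ∫_{0}^{3} (-2*x - 1) sin(2*pi*x/3) dx = (21/(2*pi)) - (3/(2*pi)) = 9/pi.
Summing the pieces and multiplying by (1/3) gives b_2 = 15/(2*pi).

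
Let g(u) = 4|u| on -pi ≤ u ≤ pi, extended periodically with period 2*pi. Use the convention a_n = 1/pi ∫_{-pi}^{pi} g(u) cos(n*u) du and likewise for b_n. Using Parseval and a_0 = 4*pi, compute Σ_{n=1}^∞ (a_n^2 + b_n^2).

Parseval: a_0^2/2 + Σ_{n≥1} (a_n^2+b_n^2) = 1/pi ∫_{-pi}^{pi} g(u)^2 du = 32*pi**2/3.
Subtract a_0^2/2 = 8*pi**2: Σ (a_n^2+b_n^2) = 8*pi**2/3.

8*pi**2/3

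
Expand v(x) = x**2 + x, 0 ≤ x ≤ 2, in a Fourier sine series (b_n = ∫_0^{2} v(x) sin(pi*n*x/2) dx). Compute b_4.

b_4 = ∫_0^{2} (x**2 + x) sin(2*pi*x) dx.
Integrating by parts twice (tabular method), an antiderivative of (x**2 + x) sin(2*pi*x) is -x**2*cos(2*pi*x)/(2*pi) + x*sin(2*pi*x)/(2*pi**2) - x*cos(2*pi*x)/(2*pi) + sin(2*pi*x)/(4*pi**2) + cos(2*pi*x)/(4*pi**3); evaluating from 0 to 2: ∫_{0}^{2} (x**2 + x) sin(2*pi*x) dx = (-3/pi + 1/(4*pi**3)) - (1/(4*pi**3)) = -3/pi.
Hence b_4 = -3/pi.

-3/pi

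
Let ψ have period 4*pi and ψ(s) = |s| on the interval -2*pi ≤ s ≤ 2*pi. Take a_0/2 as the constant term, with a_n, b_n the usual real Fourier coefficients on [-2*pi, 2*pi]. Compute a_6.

0

a_6 = (1/(2*pi)) ∫_{-2*pi}^{2*pi} ψ(s) cos(3*s) ds.
ψ is even and cos(3*s) is even, so the integrand is even and a_6 = 1/pi ∫_0^{2*pi} ψ(s) cos(3*s) ds.
Integrating by parts (boundary term plus one more integral), an antiderivative of (s) cos(3*s) is s*sin(3*s)/3 + cos(3*s)/9; evaluating from 0 to 2*pi: ∫_{0}^{2*pi} (s) cos(3*s) ds = (1/9) - (1/9) = 0.
Hence a_6 = (1/pi)·(0) = 0.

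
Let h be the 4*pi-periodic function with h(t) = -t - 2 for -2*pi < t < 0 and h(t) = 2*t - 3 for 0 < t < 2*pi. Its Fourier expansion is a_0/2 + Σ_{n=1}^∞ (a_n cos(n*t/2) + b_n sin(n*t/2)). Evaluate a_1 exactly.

-12/pi

a_1 = (1/(2*pi)) ∫_{-2*pi}^{2*pi} h(t) cos(t/2) dt.
Split the integral at the breakpoints.
Integrating by parts (boundary term plus one more integral), an antiderivative of (-t - 2) cos(t/2) is -2*t*sin(t/2) - 4*sin(t/2) - 4*cos(t/2); evaluating from -2*pi to 0: ∫_{-2*pi}^{0} (-t - 2) cos(t/2) dt = (-4) - (4) = -8.
Integrating by parts (boundary term plus one more integral), an antiderivative of (2*t - 3) cos(t/2) is 4*t*sin(t/2) - 6*sin(t/2) + 8*cos(t/2); evaluating from 0 to 2*pi: ∫_{0}^{2*pi} (2*t - 3) cos(t/2) dt = (-8) - (8) = -16.
Summing the pieces and multiplying by (1/(2*pi)) gives a_1 = -12/pi.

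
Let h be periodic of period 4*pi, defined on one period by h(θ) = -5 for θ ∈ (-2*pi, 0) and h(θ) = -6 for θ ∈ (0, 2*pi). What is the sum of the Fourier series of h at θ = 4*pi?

θ = 4*pi differs from θ = 0 by 1 full period(s), and the series is 4*pi-periodic.
At θ = 0 the one-sided limits are h(0^-) = -5 and h(0^+) = -6.
By Dirichlet's theorem the series converges to their average, [(-5) + (-6)]/2 = -11/2.

-11/2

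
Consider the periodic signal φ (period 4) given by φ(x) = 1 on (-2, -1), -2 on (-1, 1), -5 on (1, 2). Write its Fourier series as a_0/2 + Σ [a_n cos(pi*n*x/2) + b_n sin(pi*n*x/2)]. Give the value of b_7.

-6/(7*pi)

b_7 = 1/2 ∫_{-2}^{2} φ(x) sin(7*pi*x/2) dx.
Split the integral at the breakpoints.
Directly, an antiderivative of (1) sin(7*pi*x/2) is -2*cos(7*pi*x/2)/(7*pi); evaluating from -2 to -1: ∫_{-2}^{-1} (1) sin(7*pi*x/2) dx = (0) - (2/(7*pi)) = -2/(7*pi).
Directly, an antiderivative of (-2) sin(7*pi*x/2) is 4*cos(7*pi*x/2)/(7*pi); evaluating from -1 to 1: ∫_{-1}^{1} (-2) sin(7*pi*x/2) dx = (0) - (0) = 0.
Directly, an antiderivative of (-5) sin(7*pi*x/2) is 10*cos(7*pi*x/2)/(7*pi); evaluating from 1 to 2: ∫_{1}^{2} (-5) sin(7*pi*x/2) dx = (-10/(7*pi)) - (0) = -10/(7*pi).
Summing the pieces and multiplying by (1/2) gives b_7 = -6/(7*pi).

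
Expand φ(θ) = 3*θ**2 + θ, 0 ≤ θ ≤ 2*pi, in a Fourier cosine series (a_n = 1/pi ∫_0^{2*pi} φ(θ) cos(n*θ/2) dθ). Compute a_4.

a_4 = 1/pi ∫_0^{2*pi} (3*θ**2 + θ) cos(2*θ) dθ.
Integrating by parts twice (tabular method), an antiderivative of (3*θ**2 + θ) cos(2*θ) is 3*θ**2*sin(2*θ)/2 + θ*sin(2*θ)/2 + 3*θ*cos(2*θ)/2 - 3*sin(2*θ)/4 + cos(2*θ)/4; evaluating from 0 to 2*pi: ∫_{0}^{2*pi} (3*θ**2 + θ) cos(2*θ) dθ = (1/4 + 3*pi) - (1/4) = 3*pi.
Hence a_4 = (1/pi)·(3*pi) = 3.

3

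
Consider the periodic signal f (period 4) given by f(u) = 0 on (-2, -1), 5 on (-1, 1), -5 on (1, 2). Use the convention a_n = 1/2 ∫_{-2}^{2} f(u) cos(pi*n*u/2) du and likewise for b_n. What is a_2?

0

a_2 = 1/2 ∫_{-2}^{2} f(u) cos(pi*u) du.
Split the integral at the breakpoints.
∫_{-2}^{-1} (0) cos(pi*u) du = 0.
Directly, an antiderivative of (5) cos(pi*u) is 5*sin(pi*u)/pi; evaluating from -1 to 1: ∫_{-1}^{1} (5) cos(pi*u) du = (0) - (0) = 0.
Directly, an antiderivative of (-5) cos(pi*u) is -5*sin(pi*u)/pi; evaluating from 1 to 2: ∫_{1}^{2} (-5) cos(pi*u) du = (0) - (0) = 0.
Summing the pieces and multiplying by (1/2) gives a_2 = 0.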